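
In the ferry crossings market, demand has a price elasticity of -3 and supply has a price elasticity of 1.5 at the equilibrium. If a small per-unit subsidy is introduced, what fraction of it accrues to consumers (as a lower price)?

Consumer share = 1/3

For a small subsidy around the equilibrium, the benefit split depends on the relative slopes, which at a point are proportional to the elasticities.
Buyer share = εs/(εs + |εd|) = 1.5/(1.5 + 3) = 1/3; seller share = |εd|/(εs + |εd|) = 2/3.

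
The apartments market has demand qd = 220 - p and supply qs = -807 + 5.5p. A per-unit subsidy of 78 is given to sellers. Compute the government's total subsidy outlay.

Government cost = 9984

Pre-subsidy: 220 - p = -807 + 5.5p gives p* = 158, q* = 62.
With the subsidy, sellers receive ps = pb + 78 for each unit, where pb is the price buyers pay.
Supply in terms of pb becomes qs = -807 + 5.5(pb + 78) = -378 + 5.5pb. Setting this equal to demand: 220 - pb = -378 + 5.5pb, so pb = 92.
Sellers receive ps = 92 + 78 = 170; q' = 220 − 1·92 = 128.
Government outlay = subsidy × quantity = 78 × 128 = 9984.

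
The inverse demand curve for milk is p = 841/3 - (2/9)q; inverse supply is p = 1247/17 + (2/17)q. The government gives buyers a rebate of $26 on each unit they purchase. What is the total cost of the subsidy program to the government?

Government cost = $17823

Pre-subsidy: 841/3 - (2/9)q = 1247/17 + (2/17)q gives q* = 609 and p* = 145.
With the rebate, buyers effectively pay pb = ps − 26, where ps is the price sellers receive.
On the curves, pb = 841/3 - (2/9)q and ps = 1247/17 + (2/17)q; the wedge ps − pb = 26 gives 1247/17 + (2/17)q − (841/3 - (2/9)q) = 26, so q' = 685.5.
Then pb = 841/3 − (2/9)·685.5 = 128 and ps = 1247/17 + (2/17)·685.5 = 154.
Government outlay = subsidy × quantity = 26 × 685.5 = 17823.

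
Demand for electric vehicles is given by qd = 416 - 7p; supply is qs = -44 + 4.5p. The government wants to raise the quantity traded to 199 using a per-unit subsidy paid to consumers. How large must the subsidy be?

At q = 199, invert demand for the buyer price: pb = (416 − 199)/7 = 31; invert supply for the seller price: ps = (199 − (-44))/4.5 = 54.
The subsidy must fill the gap: s = ps − pb = 54 − 31 = 23.

Required subsidy s = 23 per unit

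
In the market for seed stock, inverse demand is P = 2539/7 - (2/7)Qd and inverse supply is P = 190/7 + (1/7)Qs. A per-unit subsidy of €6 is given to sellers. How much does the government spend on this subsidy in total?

Pre-subsidy: 2539/7 - (2/7)Q = 190/7 + (1/7)Q gives Q* = 783 and P* = 139.
With the subsidy, sellers receive Ps = Pb + 6 for each unit, where Pb is the price buyers pay.
On the curves, Pb = 2539/7 - (2/7)Q and Ps = 190/7 + (1/7)Q; the wedge Ps − Pb = 6 gives 190/7 + (1/7)Q − (2539/7 - (2/7)Q) = 6, so Q' = 797.
Then Pb = 2539/7 − (2/7)·797 = 135 and Ps = 190/7 + (1/7)·797 = 141.
Government outlay = subsidy × quantity = 6 × 797 = 4782.

Government cost = €4782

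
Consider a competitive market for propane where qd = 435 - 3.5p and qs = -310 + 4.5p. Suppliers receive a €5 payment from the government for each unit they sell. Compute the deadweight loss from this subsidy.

Deadweight loss = €24.609375

Pre-subsidy: 435 - 3.5p = -310 + 4.5p gives p* = 93.125, q* = 109.0625.
With the subsidy, sellers receive ps = pb + 5 for each unit, where pb is the price buyers pay.
Supply in terms of pb becomes qs = -310 + 4.5(pb + 5) = -287.5 + 4.5pb. Setting this equal to demand: 435 - 3.5pb = -287.5 + 4.5pb, so pb = 90.3125.
Sellers receive ps = 90.3125 + 5 = 95.3125; q' = 435 − 3.5·90.3125 = 118.90625.
The subsidy expands output by 118.90625 − 109.0625 = 9.84375 past the efficient level; on those units the gap between marginal cost and willingness to pay runs from 0 up to 5.
DWL = ½ × 5 × 9.84375 = 24.609375.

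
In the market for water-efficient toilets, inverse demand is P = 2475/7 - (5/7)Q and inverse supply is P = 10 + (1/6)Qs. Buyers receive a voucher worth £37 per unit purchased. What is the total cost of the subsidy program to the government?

Pre-subsidy: 2475/7 - (5/7)Q = 10 + (1/6)Q gives Q* = 390 and P* = 75.
With the rebate, buyers effectively pay Pb = Ps − 37, where Ps is the price sellers receive.
On the curves, Pb = 2475/7 - (5/7)Q and Ps = 10 + (1/6)Q; the wedge Ps − Pb = 37 gives 10 + (1/6)Q − (2475/7 - (5/7)Q) = 37, so Q' = 432.
Then Pb = 2475/7 − (5/7)·432 = 45 and Ps = 10 + (1/6)·432 = 82.
Government outlay = subsidy × quantity = 37 × 432 = 15984.

Government cost = £15984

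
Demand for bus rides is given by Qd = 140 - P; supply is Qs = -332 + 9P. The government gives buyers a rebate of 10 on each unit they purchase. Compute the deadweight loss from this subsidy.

Pre-subsidy: 140 - P = -332 + 9P gives P* = 47.2, Q* = 92.8.
With the rebate, buyers effectively pay Pb = Ps − 10, where Ps is the price sellers receive.
Demand in terms of Ps becomes Qd = 140 − 1(Ps − 10) = 150 - Ps. Setting this equal to supply: 150 - Ps = -332 + 9Ps, so Ps = 48.2.
Buyers pay Pb = 48.2 − 10 = 38.2; Q' = -332 + 9·48.2 = 101.8.
The subsidy expands output by 101.8 − 92.8 = 9 past the efficient level; on those units the gap between marginal cost and willingness to pay runs from 0 up to 10.
DWL = ½ × 10 × 9 = 45.

Deadweight loss = 45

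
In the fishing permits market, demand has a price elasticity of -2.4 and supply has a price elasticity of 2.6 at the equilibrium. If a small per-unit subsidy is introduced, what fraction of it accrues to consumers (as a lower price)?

For a small subsidy around the equilibrium, the benefit split depends on the relative slopes, which at a point are proportional to the elasticities.
Buyer share = εs/(εs + |εd|) = 2.6/(2.6 + 2.4) = 0.52; seller share = |εd|/(εs + |εd|) = 0.48.

Consumer share = 0.52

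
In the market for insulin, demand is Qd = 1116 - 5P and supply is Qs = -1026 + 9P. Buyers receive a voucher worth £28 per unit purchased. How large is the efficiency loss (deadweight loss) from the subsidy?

Deadweight loss = £1260

Pre-subsidy: 1116 - 5P = -1026 + 9P gives P* = 153, Q* = 351.
With the rebate, buyers effectively pay Pb = Ps − 28, where Ps is the price sellers receive.
Demand in terms of Ps becomes Qd = 1116 − 5(Ps − 28) = 1256 - 5Ps. Setting this equal to supply: 1256 - 5Ps = -1026 + 9Ps, so Ps = 163.
Buyers pay Pb = 163 − 28 = 135; Q' = -1026 + 9·163 = 441.
The subsidy expands output by 441 − 351 = 90 past the efficient level; on those units the gap between marginal cost and willingness to pay runs from 0 up to 28.
DWL = ½ × 28 × 90 = 1260.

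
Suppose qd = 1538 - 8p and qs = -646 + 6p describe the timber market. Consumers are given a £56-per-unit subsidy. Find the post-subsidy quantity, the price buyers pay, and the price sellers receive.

q' = 482; buyers pay £132; sellers receive £188

Pre-subsidy: 1538 - 8p = -646 + 6p gives p* = 156, q* = 290.
With the rebate, buyers effectively pay pb = ps − 56, where ps is the price sellers receive.
Demand in terms of ps becomes qd = 1538 − 8(ps − 56) = 1986 - 8ps. Setting this equal to supply: 1986 - 8ps = -646 + 6ps, so ps = 188.
Buyers pay pb = 188 − 56 = 132; q' = -646 + 6·188 = 482.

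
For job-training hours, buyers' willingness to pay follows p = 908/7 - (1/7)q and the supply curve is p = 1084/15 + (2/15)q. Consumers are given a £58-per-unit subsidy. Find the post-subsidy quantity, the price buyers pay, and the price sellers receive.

q' = 418; buyers pay £70; sellers receive £128

Pre-subsidy: 908/7 - (1/7)q = 1084/15 + (2/15)q gives q* = 208 and p* = 100.
With the rebate, buyers effectively pay pb = ps − 58, where ps is the price sellers receive.
On the curves, pb = 908/7 - (1/7)q and ps = 1084/15 + (2/15)q; the wedge ps − pb = 58 gives 1084/15 + (2/15)q − (908/7 - (1/7)q) = 58, so q' = 418.
Then pb = 908/7 − (1/7)·418 = 70 and ps = 1084/15 + (2/15)·418 = 128.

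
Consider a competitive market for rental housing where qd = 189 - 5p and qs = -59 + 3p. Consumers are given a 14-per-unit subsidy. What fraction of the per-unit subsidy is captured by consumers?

Pre-subsidy: 189 - 5p = -59 + 3p gives p* = 31, q* = 34.
With the rebate, buyers effectively pay pb = ps − 14, where ps is the price sellers receive.
Demand in terms of ps becomes qd = 189 − 5(ps − 14) = 259 - 5ps. Setting this equal to supply: 259 - 5ps = -59 + 3ps, so ps = 39.75.
Buyers pay pb = 39.75 − 14 = 25.75; q' = -59 + 3·39.75 = 60.25.
Buyers' price falls by p* − pb = 31 − 25.75 = 5.25; sellers' price rises by ps − p* = 39.75 − 31 = 8.75.
So consumers capture 5.25/14 = 0.375 of each unit of subsidy.

Consumer share = 0.375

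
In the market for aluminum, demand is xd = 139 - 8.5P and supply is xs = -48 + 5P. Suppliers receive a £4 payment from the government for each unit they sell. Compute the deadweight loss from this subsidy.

Deadweight loss = 680/27

Pre-subsidy: 139 - 8.5P = -48 + 5P gives P* = 374/27, x* = 574/27.
With the subsidy, sellers receive Ps = Pb + 4 for each unit, where Pb is the price buyers pay.
Supply in terms of Pb becomes xs = -48 + 5(Pb + 4) = -28 + 5Pb. Setting this equal to demand: 139 - 8.5Pb = -28 + 5Pb, so Pb = 334/27.
Sellers receive Ps = 334/27 + 4 = 442/27; x' = 139 − 8.5·(334/27) = 914/27.
The subsidy expands output by 914/27 − 574/27 = 340/27 past the efficient level; on those units the gap between marginal cost and willingness to pay runs from 0 up to 4.
DWL = ½ × 4 × 340/27 = 680/27.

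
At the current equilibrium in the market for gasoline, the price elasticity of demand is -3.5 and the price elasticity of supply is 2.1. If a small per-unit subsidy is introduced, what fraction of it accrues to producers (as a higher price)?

Producer share = 0.625

For a small subsidy around the equilibrium, the benefit split depends on the relative slopes, which at a point are proportional to the elasticities.
Buyer share = εs/(εs + |εd|) = 2.1/(2.1 + 3.5) = 0.375; seller share = |εd|/(εs + |εd|) = 0.625.
So producers capture 0.625 of the subsidy.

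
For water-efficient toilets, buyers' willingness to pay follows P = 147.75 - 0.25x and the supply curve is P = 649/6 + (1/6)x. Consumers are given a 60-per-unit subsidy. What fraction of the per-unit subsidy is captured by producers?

Producer share = 0.4

Pre-subsidy: 147.75 - 0.25x = 649/6 + (1/6)x gives x* = 95 and P* = 124.
With the rebate, buyers effectively pay Pb = Ps − 60, where Ps is the price sellers receive.
On the curves, Pb = 147.75 - 0.25x and Ps = 649/6 + (1/6)x; the wedge Ps − Pb = 60 gives 649/6 + (1/6)x − (147.75 - 0.25x) = 60, so x' = 239.
Then Pb = 147.75 − 0.25·239 = 88 and Ps = 649/6 + (1/6)·239 = 148.
Buyers' price falls by P* − Pb = 124 − 88 = 36; sellers' price rises by Ps − P* = 148 − 124 = 24.
So producers capture 24/60 = 0.4 of each unit of subsidy.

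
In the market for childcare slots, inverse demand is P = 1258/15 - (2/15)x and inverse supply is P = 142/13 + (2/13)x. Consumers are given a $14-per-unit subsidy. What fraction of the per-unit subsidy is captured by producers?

Producer share = 15/28

Pre-subsidy: 1258/15 - (2/15)x = 142/13 + (2/13)x gives x* = 254 and P* = 50.
With the rebate, buyers effectively pay Pb = Ps − 14, where Ps is the price sellers receive.
On the curves, Pb = 1258/15 - (2/15)x and Ps = 142/13 + (2/13)x; the wedge Ps − Pb = 14 gives 142/13 + (2/13)x − (1258/15 - (2/15)x) = 14, so x' = 302.75.
Then Pb = 1258/15 − (2/15)·302.75 = 43.5 and Ps = 142/13 + (2/13)·302.75 = 57.5.
Buyers' price falls by P* − Pb = 50 − 43.5 = 6.5; sellers' price rises by Ps − P* = 57.5 − 50 = 7.5.
So producers capture 7.5/14 = 15/28 of each unit of subsidy.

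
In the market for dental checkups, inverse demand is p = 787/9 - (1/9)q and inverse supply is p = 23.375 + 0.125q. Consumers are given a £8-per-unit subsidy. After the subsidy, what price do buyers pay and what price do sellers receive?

Buyers pay 910/17; sellers receive 1046/17

Pre-subsidy: 787/9 - (1/9)q = 23.375 + 0.125q gives q* = 4613/17 and p* = 974/17.
With the rebate, buyers effectively pay pb = ps − 8, where ps is the price sellers receive.
On the curves, pb = 787/9 - (1/9)q and ps = 23.375 + 0.125q; the wedge ps − pb = 8 gives 23.375 + 0.125q − (787/9 - (1/9)q) = 8, so q' = 5189/17.
Then pb = 787/9 − (1/9)·(5189/17) = 910/17 and ps = 23.375 + 0.125·(5189/17) = 1046/17.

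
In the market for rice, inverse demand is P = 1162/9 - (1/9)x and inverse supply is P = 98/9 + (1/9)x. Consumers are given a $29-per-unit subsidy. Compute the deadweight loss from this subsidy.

Pre-subsidy: 1162/9 - (1/9)x = 98/9 + (1/9)x gives x* = 532 and P* = 70.
With the rebate, buyers effectively pay Pb = Ps − 29, where Ps is the price sellers receive.
On the curves, Pb = 1162/9 - (1/9)x and Ps = 98/9 + (1/9)x; the wedge Ps − Pb = 29 gives 98/9 + (1/9)x − (1162/9 - (1/9)x) = 29, so x' = 662.5.
Then Pb = 1162/9 − (1/9)·662.5 = 55.5 and Ps = 98/9 + (1/9)·662.5 = 84.5.
The subsidy expands output by 662.5 − 532 = 130.5 past the efficient level; on those units the gap between marginal cost and willingness to pay runs from 0 up to 29.
DWL = ½ × 29 × 130.5 = 1892.25.

Deadweight loss = $1892.25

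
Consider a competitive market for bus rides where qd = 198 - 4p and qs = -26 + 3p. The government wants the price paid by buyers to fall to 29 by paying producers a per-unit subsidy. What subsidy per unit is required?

At a buyer price of 29, quantity demanded is 198 − 4·29 = 82.
Sellers supply 82 only when they receive ps with -26 + 3·ps = 82, i.e. ps = 36.
s = ps − pb = 36 − 29 = 7.

Required subsidy s = 7 per unit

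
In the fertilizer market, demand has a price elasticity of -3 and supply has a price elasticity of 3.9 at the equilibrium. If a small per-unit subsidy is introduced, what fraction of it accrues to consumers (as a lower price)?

Consumer share = 13/23

For a small subsidy around the equilibrium, the benefit split depends on the relative slopes, which at a point are proportional to the elasticities.
Buyer share = εs/(εs + |εd|) = 3.9/(3.9 + 3) = 13/23; seller share = |εd|/(εs + |εd|) = 10/23.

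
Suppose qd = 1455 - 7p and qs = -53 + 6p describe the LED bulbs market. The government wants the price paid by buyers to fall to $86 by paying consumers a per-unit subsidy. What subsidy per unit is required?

Required subsidy s = $65 per unit

At a buyer price of 86, quantity demanded is 1455 − 7·86 = 853.
Sellers supply 853 only when they receive ps with -53 + 6·ps = 853, i.e. ps = 151.
s = ps − pb = 151 − 86 = 65.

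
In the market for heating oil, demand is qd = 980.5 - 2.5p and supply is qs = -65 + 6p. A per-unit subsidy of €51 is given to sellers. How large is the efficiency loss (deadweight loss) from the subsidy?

Deadweight loss = €2295

Pre-subsidy: 980.5 - 2.5p = -65 + 6p gives p* = 123, q* = 673.
With the subsidy, sellers receive ps = pb + 51 for each unit, where pb is the price buyers pay.
Supply in terms of pb becomes qs = -65 + 6(pb + 51) = 241 + 6pb. Setting this equal to demand: 980.5 - 2.5pb = 241 + 6pb, so pb = 87.
Sellers receive ps = 87 + 51 = 138; q' = 980.5 − 2.5·87 = 763.
The subsidy expands output by 763 − 673 = 90 past the efficient level; on those units the gap between marginal cost and willingness to pay runs from 0 up to 51.
DWL = ½ × 51 × 90 = 2295.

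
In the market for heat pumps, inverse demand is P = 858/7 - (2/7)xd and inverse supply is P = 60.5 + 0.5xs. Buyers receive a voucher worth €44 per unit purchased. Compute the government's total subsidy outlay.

Government cost = €5940

Pre-subsidy: 858/7 - (2/7)x = 60.5 + 0.5x gives x* = 79 and P* = 100.
With the rebate, buyers effectively pay Pb = Ps − 44, where Ps is the price sellers receive.
On the curves, Pb = 858/7 - (2/7)x and Ps = 60.5 + 0.5x; the wedge Ps − Pb = 44 gives 60.5 + 0.5x − (858/7 - (2/7)x) = 44, so x' = 135.
Then Pb = 858/7 − (2/7)·135 = 84 and Ps = 60.5 + 0.5·135 = 128.
Government outlay = subsidy × quantity = 44 × 135 = 5940.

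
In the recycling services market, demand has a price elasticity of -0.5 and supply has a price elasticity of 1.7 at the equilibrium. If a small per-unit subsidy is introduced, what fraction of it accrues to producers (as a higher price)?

For a small subsidy around the equilibrium, the benefit split depends on the relative slopes, which at a point are proportional to the elasticities.
Buyer share = εs/(εs + |εd|) = 1.7/(1.7 + 0.5) = 17/22; seller share = |εd|/(εs + |εd|) = 5/22.
So producers capture 5/22 of the subsidy.

Producer share = 5/22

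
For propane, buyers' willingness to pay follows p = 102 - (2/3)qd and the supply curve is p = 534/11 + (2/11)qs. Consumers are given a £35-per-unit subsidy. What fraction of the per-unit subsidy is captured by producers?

Producer share = 3/14

Pre-subsidy: 102 - (2/3)q = 534/11 + (2/11)q gives q* = 63 and p* = 60.
With the rebate, buyers effectively pay pb = ps − 35, where ps is the price sellers receive.
On the curves, pb = 102 - (2/3)q and ps = 534/11 + (2/11)q; the wedge ps − pb = 35 gives 534/11 + (2/11)q − (102 - (2/3)q) = 35, so q' = 104.25.
Then pb = 102 − (2/3)·104.25 = 32.5 and ps = 534/11 + (2/11)·104.25 = 67.5.
Buyers' price falls by p* − pb = 60 − 32.5 = 27.5; sellers' price rises by ps − p* = 67.5 − 60 = 7.5.
So producers capture 7.5/35 = 3/14 of each unit of subsidy.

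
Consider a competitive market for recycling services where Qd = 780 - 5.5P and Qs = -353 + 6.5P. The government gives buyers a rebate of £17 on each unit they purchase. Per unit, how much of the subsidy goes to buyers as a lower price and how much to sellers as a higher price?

Buyers gain 221/24 per unit; sellers gain 187/24 per unit

Pre-subsidy: 780 - 5.5P = -353 + 6.5P gives P* = 1133/12, Q* = 6257/24.
With the rebate, buyers effectively pay Pb = Ps − 17, where Ps is the price sellers receive.
Demand in terms of Ps becomes Qd = 780 − 5.5(Ps − 17) = 873.5 - 5.5Ps. Setting this equal to supply: 873.5 - 5.5Ps = -353 + 6.5Ps, so Ps = 2453/24.
Buyers pay Pb = 2453/24 − 17 = 2045/24; Q' = -353 + 6.5·(2453/24) = 14945/48.
Buyers' price falls by P* − Pb = 1133/12 − 2045/24 = 221/24; sellers' price rises by Ps − P* = 2453/24 − 1133/12 = 187/24.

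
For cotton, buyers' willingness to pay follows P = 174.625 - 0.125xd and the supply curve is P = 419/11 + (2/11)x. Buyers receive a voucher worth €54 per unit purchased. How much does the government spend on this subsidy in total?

Government cost = €33534

Pre-subsidy: 174.625 - 0.125x = 419/11 + (2/11)x gives x* = 445 and P* = 119.
With the rebate, buyers effectively pay Pb = Ps − 54, where Ps is the price sellers receive.
On the curves, Pb = 174.625 - 0.125x and Ps = 419/11 + (2/11)x; the wedge Ps − Pb = 54 gives 419/11 + (2/11)x − (174.625 - 0.125x) = 54, so x' = 621.
Then Pb = 174.625 − 0.125·621 = 97 and Ps = 419/11 + (2/11)·621 = 151.
Government outlay = subsidy × quantity = 54 × 621 = 33534.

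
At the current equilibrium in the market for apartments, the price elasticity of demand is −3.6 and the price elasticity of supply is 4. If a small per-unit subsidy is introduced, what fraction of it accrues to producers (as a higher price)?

For a small subsidy around the equilibrium, the benefit split depends on the relative slopes, which at a point are proportional to the elasticities.
Buyer share = εs/(εs + |εd|) = 4/(4 + 3.6) = 10/19; seller share = |εd|/(εs + |εd|) = 9/19.
So producers capture 9/19 of the subsidy.

Producer share = 9/19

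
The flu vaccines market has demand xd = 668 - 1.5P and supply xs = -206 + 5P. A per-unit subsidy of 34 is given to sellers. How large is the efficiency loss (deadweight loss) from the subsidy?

Deadweight loss = 8670/13

Pre-subsidy: 668 - 1.5P = -206 + 5P gives P* = 1748/13, x* = 6062/13.
With the subsidy, sellers receive Ps = Pb + 34 for each unit, where Pb is the price buyers pay.
Supply in terms of Pb becomes xs = -206 + 5(Pb + 34) = -36 + 5Pb. Setting this equal to demand: 668 - 1.5Pb = -36 + 5Pb, so Pb = 1408/13.
Sellers receive Ps = 1408/13 + 34 = 1850/13; x' = 668 − 1.5·(1408/13) = 6572/13.
The subsidy expands output by 6572/13 − 6062/13 = 510/13 past the efficient level; on those units the gap between marginal cost and willingness to pay runs from 0 up to 34.
DWL = ½ × 34 × 510/13 = 8670/13.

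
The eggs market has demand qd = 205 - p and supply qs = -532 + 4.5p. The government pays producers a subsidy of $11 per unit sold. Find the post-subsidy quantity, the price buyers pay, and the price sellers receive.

q' = 80; buyers pay $125; sellers receive $136

Pre-subsidy: 205 - p = -532 + 4.5p gives p* = 134, q* = 71.
With the subsidy, sellers receive ps = pb + 11 for each unit, where pb is the price buyers pay.
Supply in terms of pb becomes qs = -532 + 4.5(pb + 11) = -482.5 + 4.5pb. Setting this equal to demand: 205 - pb = -482.5 + 4.5pb, so pb = 125.
Sellers receive ps = 125 + 11 = 136; q' = 205 − 1·125 = 80.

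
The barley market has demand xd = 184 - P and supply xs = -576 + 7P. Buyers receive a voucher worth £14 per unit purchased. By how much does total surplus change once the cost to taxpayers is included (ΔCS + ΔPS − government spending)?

Net change in total surplus = -£85.75

Pre-subsidy: 184 - P = -576 + 7P gives P* = 95, x* = 89.
With the rebate, buyers effectively pay Pb = Ps − 14, where Ps is the price sellers receive.
Demand in terms of Ps becomes xd = 184 − 1(Ps − 14) = 198 - Ps. Setting this equal to supply: 198 - Ps = -576 + 7Ps, so Ps = 96.75.
Buyers pay Pb = 96.75 − 14 = 82.75; x' = -576 + 7·96.75 = 101.25.
ΔCS = ½(89 + 101.25)(95 − 82.75) = 1165.28125; ΔPS = ½(89 + 101.25)(96.75 − 95) = 166.46875.
Government spending = 14 × 101.25 = 1417.5.
Net change = 1165.28125 + 166.46875 − 1417.5 = -85.75. The loss equals the DWL triangle ½·14·12.25.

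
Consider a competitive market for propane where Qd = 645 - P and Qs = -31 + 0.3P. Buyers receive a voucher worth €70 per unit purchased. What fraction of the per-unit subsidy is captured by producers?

Pre-subsidy: 645 - P = -31 + 0.3P gives P* = 520, Q* = 125.
With the rebate, buyers effectively pay Pb = Ps − 70, where Ps is the price sellers receive.
Demand in terms of Ps becomes Qd = 645 − 1(Ps − 70) = 715 - Ps. Setting this equal to supply: 715 - Ps = -31 + 0.3Ps, so Ps = 7460/13.
Buyers pay Pb = 7460/13 − 70 = 6550/13; Q' = -31 + 0.3·(7460/13) = 1835/13.
Buyers' price falls by P* − Pb = 520 − 6550/13 = 210/13; sellers' price rises by Ps − P* = 7460/13 − 520 = 700/13.
So producers capture (700/13)/70 = 10/13 of each unit of subsidy.

Producer share = 10/13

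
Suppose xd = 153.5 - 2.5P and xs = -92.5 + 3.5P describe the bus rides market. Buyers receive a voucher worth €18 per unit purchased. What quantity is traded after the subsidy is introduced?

Pre-subsidy: 153.5 - 2.5P = -92.5 + 3.5P gives P* = 41, x* = 51.
With the rebate, buyers effectively pay Pb = Ps − 18, where Ps is the price sellers receive.
Demand in terms of Ps becomes xd = 153.5 − 2.5(Ps − 18) = 198.5 - 2.5Ps. Setting this equal to supply: 198.5 - 2.5Ps = -92.5 + 3.5Ps, so Ps = 48.5.
Buyers pay Pb = 48.5 − 18 = 30.5; x' = -92.5 + 3.5·48.5 = 77.25.

x' = 77.25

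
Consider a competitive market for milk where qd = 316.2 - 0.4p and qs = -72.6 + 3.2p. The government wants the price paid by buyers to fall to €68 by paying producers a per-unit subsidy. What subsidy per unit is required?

Required subsidy s = €45 per unit

At a buyer price of 68, quantity demanded is 316.2 − 0.4·68 = 289.
Sellers supply 289 only when they receive ps with -72.6 + 3.2·ps = 289, i.e. ps = 113.
s = ps − pb = 113 − 68 = 45.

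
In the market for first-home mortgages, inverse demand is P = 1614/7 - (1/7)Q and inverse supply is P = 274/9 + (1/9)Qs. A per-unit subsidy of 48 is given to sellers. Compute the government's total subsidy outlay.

Pre-subsidy: 1614/7 - (1/7)Q = 274/9 + (1/9)Q gives Q* = 788 and P* = 118.
With the subsidy, sellers receive Ps = Pb + 48 for each unit, where Pb is the price buyers pay.
On the curves, Pb = 1614/7 - (1/7)Q and Ps = 274/9 + (1/9)Q; the wedge Ps − Pb = 48 gives 274/9 + (1/9)Q − (1614/7 - (1/7)Q) = 48, so Q' = 977.
Then Pb = 1614/7 − (1/7)·977 = 91 and Ps = 274/9 + (1/9)·977 = 139.
Government outlay = subsidy × quantity = 48 × 977 = 46896.

Government cost = 46896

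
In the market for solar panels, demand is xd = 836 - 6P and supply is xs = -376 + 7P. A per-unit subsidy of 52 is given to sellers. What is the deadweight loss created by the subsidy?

Deadweight loss = 4368

Pre-subsidy: 836 - 6P = -376 + 7P gives P* = 1212/13, x* = 3596/13.
With the subsidy, sellers receive Ps = Pb + 52 for each unit, where Pb is the price buyers pay.
Supply in terms of Pb becomes xs = -376 + 7(Pb + 52) = -12 + 7Pb. Setting this equal to demand: 836 - 6Pb = -12 + 7Pb, so Pb = 848/13.
Sellers receive Ps = 848/13 + 52 = 1524/13; x' = 836 − 6·(848/13) = 5780/13.
The subsidy expands output by 5780/13 − 3596/13 = 168 past the efficient level; on those units the gap between marginal cost and willingness to pay runs from 0 up to 52.
DWL = ½ × 52 × 168 = 4368.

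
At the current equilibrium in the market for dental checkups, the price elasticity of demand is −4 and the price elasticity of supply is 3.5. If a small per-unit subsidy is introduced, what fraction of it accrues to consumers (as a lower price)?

For a small subsidy around the equilibrium, the benefit split depends on the relative slopes, which at a point are proportional to the elasticities.
Buyer share = εs/(εs + |εd|) = 3.5/(3.5 + 4) = 7/15; seller share = |εd|/(εs + |εd|) = 8/15.

Consumer share = 7/15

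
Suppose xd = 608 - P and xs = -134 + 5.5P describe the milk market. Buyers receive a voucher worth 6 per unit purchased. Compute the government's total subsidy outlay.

Government cost = 38916/13

Pre-subsidy: 608 - P = -134 + 5.5P gives P* = 1484/13, x* = 6420/13.
With the rebate, buyers effectively pay Pb = Ps − 6, where Ps is the price sellers receive.
Demand in terms of Ps becomes xd = 608 − 1(Ps − 6) = 614 - Ps. Setting this equal to supply: 614 - Ps = -134 + 5.5Ps, so Ps = 1496/13.
Buyers pay Pb = 1496/13 − 6 = 1418/13; x' = -134 + 5.5·(1496/13) = 6486/13.
Government outlay = subsidy × quantity = 6 × 6486/13 = 38916/13.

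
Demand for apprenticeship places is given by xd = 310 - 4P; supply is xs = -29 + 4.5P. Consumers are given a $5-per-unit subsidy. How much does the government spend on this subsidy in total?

Government cost = 13690/17

Pre-subsidy: 310 - 4P = -29 + 4.5P gives P* = 678/17, x* = 2558/17.
With the rebate, buyers effectively pay Pb = Ps − 5, where Ps is the price sellers receive.
Demand in terms of Ps becomes xd = 310 − 4(Ps − 5) = 330 - 4Ps. Setting this equal to supply: 330 - 4Ps = -29 + 4.5Ps, so Ps = 718/17.
Buyers pay Pb = 718/17 − 5 = 633/17; x' = -29 + 4.5·(718/17) = 2738/17.
Government outlay = subsidy × quantity = 5 × 2738/17 = 13690/17.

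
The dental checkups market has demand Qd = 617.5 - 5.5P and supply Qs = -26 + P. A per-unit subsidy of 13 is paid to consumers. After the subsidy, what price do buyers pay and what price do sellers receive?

Buyers pay 97; sellers receive 110

Pre-subsidy: 617.5 - 5.5P = -26 + P gives P* = 99, Q* = 73.
With the rebate, buyers effectively pay Pb = Ps − 13, where Ps is the price sellers receive.
Demand in terms of Ps becomes Qd = 617.5 − 5.5(Ps − 13) = 689 - 5.5Ps. Setting this equal to supply: 689 - 5.5Ps = -26 + Ps, so Ps = 110.
Buyers pay Pb = 110 − 13 = 97; Q' = -26 + 1·110 = 84.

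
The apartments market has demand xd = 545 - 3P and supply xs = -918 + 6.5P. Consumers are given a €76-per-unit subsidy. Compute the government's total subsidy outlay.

Pre-subsidy: 545 - 3P = -918 + 6.5P gives P* = 154, x* = 83.
With the rebate, buyers effectively pay Pb = Ps − 76, where Ps is the price sellers receive.
Demand in terms of Ps becomes xd = 545 − 3(Ps − 76) = 773 - 3Ps. Setting this equal to supply: 773 - 3Ps = -918 + 6.5Ps, so Ps = 178.
Buyers pay Pb = 178 − 76 = 102; x' = -918 + 6.5·178 = 239.
Government outlay = subsidy × quantity = 76 × 239 = 18164.

Government cost = €18164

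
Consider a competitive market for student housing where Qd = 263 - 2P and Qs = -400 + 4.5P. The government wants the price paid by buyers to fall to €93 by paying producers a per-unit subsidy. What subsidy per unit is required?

At a buyer price of 93, quantity demanded is 263 − 2·93 = 77.
Sellers supply 77 only when they receive Ps with -400 + 4.5·Ps = 77, i.e. Ps = 106.
s = Ps − Pb = 106 − 93 = 13.

Required subsidy s = €13 per unit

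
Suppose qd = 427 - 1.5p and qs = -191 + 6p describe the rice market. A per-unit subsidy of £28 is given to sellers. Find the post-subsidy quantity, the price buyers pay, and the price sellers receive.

Pre-subsidy: 427 - 1.5p = -191 + 6p gives p* = 82.4, q* = 303.4.
With the subsidy, sellers receive ps = pb + 28 for each unit, where pb is the price buyers pay.
Supply in terms of pb becomes qs = -191 + 6(pb + 28) = -23 + 6pb. Setting this equal to demand: 427 - 1.5pb = -23 + 6pb, so pb = 60.
Sellers receive ps = 60 + 28 = 88; q' = 427 − 1.5·60 = 337.

q' = 337; buyers pay £60; sellers receive £88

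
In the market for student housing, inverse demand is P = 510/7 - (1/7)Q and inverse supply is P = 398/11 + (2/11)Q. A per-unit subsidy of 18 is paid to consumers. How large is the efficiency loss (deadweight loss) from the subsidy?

Deadweight loss = 498.96

Pre-subsidy: 510/7 - (1/7)Q = 398/11 + (2/11)Q gives Q* = 112.96 and P* = 56.72.
With the rebate, buyers effectively pay Pb = Ps − 18, where Ps is the price sellers receive.
On the curves, Pb = 510/7 - (1/7)Q and Ps = 398/11 + (2/11)Q; the wedge Ps − Pb = 18 gives 398/11 + (2/11)Q − (510/7 - (1/7)Q) = 18, so Q' = 168.4.
Then Pb = 510/7 − (1/7)·168.4 = 48.8 and Ps = 398/11 + (2/11)·168.4 = 66.8.
The subsidy expands output by 168.4 − 112.96 = 55.44 past the efficient level; on those units the gap between marginal cost and willingness to pay runs from 0 up to 18.
DWL = ½ × 18 × 55.44 = 498.96.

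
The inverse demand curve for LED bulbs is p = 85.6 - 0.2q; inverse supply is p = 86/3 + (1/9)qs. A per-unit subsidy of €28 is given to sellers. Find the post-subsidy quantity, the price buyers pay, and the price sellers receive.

Pre-subsidy: 85.6 - 0.2q = 86/3 + (1/9)q gives q* = 183 and p* = 49.
With the subsidy, sellers receive ps = pb + 28 for each unit, where pb is the price buyers pay.
On the curves, pb = 85.6 - 0.2q and ps = 86/3 + (1/9)q; the wedge ps − pb = 28 gives 86/3 + (1/9)q − (85.6 - 0.2q) = 28, so q' = 273.
Then pb = 85.6 − 0.2·273 = 31 and ps = 86/3 + (1/9)·273 = 59.

q' = 273; buyers pay €31; sellers receive €59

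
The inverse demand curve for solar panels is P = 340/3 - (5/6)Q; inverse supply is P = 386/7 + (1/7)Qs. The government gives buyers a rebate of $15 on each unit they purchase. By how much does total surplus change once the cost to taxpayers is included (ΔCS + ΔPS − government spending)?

Net change in total surplus = -4725/41

Pre-subsidy: 340/3 - (5/6)Q = 386/7 + (1/7)Q gives Q* = 2444/41 and P* = 2610/41.
With the rebate, buyers effectively pay Pb = Ps − 15, where Ps is the price sellers receive.
On the curves, Pb = 340/3 - (5/6)Q and Ps = 386/7 + (1/7)Q; the wedge Ps − Pb = 15 gives 386/7 + (1/7)Q − (340/3 - (5/6)Q) = 15, so Q' = 3074/41.
Then Pb = 340/3 − (5/6)·(3074/41) = 2085/41 and Ps = 386/7 + (1/7)·(3074/41) = 2700/41.
ΔCS = ½(2444/41 + 3074/41)(2610/41 − 2085/41) = 1448475/1681; ΔPS = ½(2444/41 + 3074/41)(2700/41 − 2610/41) = 248310/1681.
Government spending = 15 × 3074/41 = 46110/41.
Net change = 1448475/1681 + 248310/1681 − 46110/41 = -4725/41. The loss equals the DWL triangle ½·15·630/41.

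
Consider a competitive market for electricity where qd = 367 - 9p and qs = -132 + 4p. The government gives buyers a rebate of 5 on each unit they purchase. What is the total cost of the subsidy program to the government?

Pre-subsidy: 367 - 9p = -132 + 4p gives p* = 499/13, q* = 280/13.
With the rebate, buyers effectively pay pb = ps − 5, where ps is the price sellers receive.
Demand in terms of ps becomes qd = 367 − 9(ps − 5) = 412 - 9ps. Setting this equal to supply: 412 - 9ps = -132 + 4ps, so ps = 544/13.
Buyers pay pb = 544/13 − 5 = 479/13; q' = -132 + 4·(544/13) = 460/13.
Government outlay = subsidy × quantity = 5 × 460/13 = 2300/13.

Government cost = 2300/13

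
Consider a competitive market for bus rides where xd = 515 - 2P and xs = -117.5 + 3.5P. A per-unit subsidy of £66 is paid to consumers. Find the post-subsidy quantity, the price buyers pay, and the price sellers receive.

Pre-subsidy: 515 - 2P = -117.5 + 3.5P gives P* = 115, x* = 285.
With the rebate, buyers effectively pay Pb = Ps − 66, where Ps is the price sellers receive.
Demand in terms of Ps becomes xd = 515 − 2(Ps − 66) = 647 - 2Ps. Setting this equal to supply: 647 - 2Ps = -117.5 + 3.5Ps, so Ps = 139.
Buyers pay Pb = 139 − 66 = 73; x' = -117.5 + 3.5·139 = 369.

x' = 369; buyers pay £73; sellers receive £139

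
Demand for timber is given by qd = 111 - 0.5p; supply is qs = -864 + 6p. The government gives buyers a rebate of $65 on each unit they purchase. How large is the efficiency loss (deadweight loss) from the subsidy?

Pre-subsidy: 111 - 0.5p = -864 + 6p gives p* = 150, q* = 36.
With the rebate, buyers effectively pay pb = ps − 65, where ps is the price sellers receive.
Demand in terms of ps becomes qd = 111 − 0.5(ps − 65) = 143.5 - 0.5ps. Setting this equal to supply: 143.5 - 0.5ps = -864 + 6ps, so ps = 155.
Buyers pay pb = 155 − 65 = 90; q' = -864 + 6·155 = 66.
The subsidy expands output by 66 − 36 = 30 past the efficient level; on those units the gap between marginal cost and willingness to pay runs from 0 up to 65.
DWL = ½ × 65 × 30 = 975.

Deadweight loss = $975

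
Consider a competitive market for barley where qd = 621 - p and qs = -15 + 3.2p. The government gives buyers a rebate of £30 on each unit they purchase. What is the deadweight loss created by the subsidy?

Deadweight loss = 2400/7

Pre-subsidy: 621 - p = -15 + 3.2p gives p* = 1060/7, q* = 3287/7.
With the rebate, buyers effectively pay pb = ps − 30, where ps is the price sellers receive.
Demand in terms of ps becomes qd = 621 − 1(ps − 30) = 651 - ps. Setting this equal to supply: 651 - ps = -15 + 3.2ps, so ps = 1110/7.
Buyers pay pb = 1110/7 − 30 = 900/7; q' = -15 + 3.2·(1110/7) = 3447/7.
The subsidy expands output by 3447/7 − 3287/7 = 160/7 past the efficient level; on those units the gap between marginal cost and willingness to pay runs from 0 up to 30.
DWL = ½ × 30 × 160/7 = 2400/7.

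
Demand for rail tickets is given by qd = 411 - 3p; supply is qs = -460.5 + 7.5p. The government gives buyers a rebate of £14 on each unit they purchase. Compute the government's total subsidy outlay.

Pre-subsidy: 411 - 3p = -460.5 + 7.5p gives p* = 83, q* = 162.
With the rebate, buyers effectively pay pb = ps − 14, where ps is the price sellers receive.
Demand in terms of ps becomes qd = 411 − 3(ps − 14) = 453 - 3ps. Setting this equal to supply: 453 - 3ps = -460.5 + 7.5ps, so ps = 87.
Buyers pay pb = 87 − 14 = 73; q' = -460.5 + 7.5·87 = 192.
Government outlay = subsidy × quantity = 14 × 192 = 2688.

Government cost = £2688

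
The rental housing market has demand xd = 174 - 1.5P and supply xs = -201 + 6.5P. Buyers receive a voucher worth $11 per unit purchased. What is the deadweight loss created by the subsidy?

Pre-subsidy: 174 - 1.5P = -201 + 6.5P gives P* = 46.875, x* = 103.6875.
With the rebate, buyers effectively pay Pb = Ps − 11, where Ps is the price sellers receive.
Demand in terms of Ps becomes xd = 174 − 1.5(Ps − 11) = 190.5 - 1.5Ps. Setting this equal to supply: 190.5 - 1.5Ps = -201 + 6.5Ps, so Ps = 48.9375.
Buyers pay Pb = 48.9375 − 11 = 37.9375; x' = -201 + 6.5·48.9375 = 117.09375.
The subsidy expands output by 117.09375 − 103.6875 = 13.40625 past the efficient level; on those units the gap between marginal cost and willingness to pay runs from 0 up to 11.
DWL = ½ × 11 × 13.40625 = 73.734375.

Deadweight loss = $73.734375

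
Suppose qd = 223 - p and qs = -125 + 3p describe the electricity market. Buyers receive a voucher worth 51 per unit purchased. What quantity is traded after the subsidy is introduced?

q' = 174.25

Pre-subsidy: 223 - p = -125 + 3p gives p* = 87, q* = 136.
With the rebate, buyers effectively pay pb = ps − 51, where ps is the price sellers receive.
Demand in terms of ps becomes qd = 223 − 1(ps − 51) = 274 - ps. Setting this equal to supply: 274 - ps = -125 + 3ps, so ps = 99.75.
Buyers pay pb = 99.75 − 51 = 48.75; q' = -125 + 3·99.75 = 174.25.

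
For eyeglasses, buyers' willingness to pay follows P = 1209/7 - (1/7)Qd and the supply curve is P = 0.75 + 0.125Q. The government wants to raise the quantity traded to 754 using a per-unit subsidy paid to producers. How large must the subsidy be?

At Q = 754, from the demand curve buyers pay Pb = 1209/7 − (1/7)·754 = 65; from the supply curve sellers need Ps = 0.75 + 0.125·754 = 95.
The subsidy must fill the gap: s = Ps − Pb = 95 − 65 = 30.

Required subsidy s = 30 per unit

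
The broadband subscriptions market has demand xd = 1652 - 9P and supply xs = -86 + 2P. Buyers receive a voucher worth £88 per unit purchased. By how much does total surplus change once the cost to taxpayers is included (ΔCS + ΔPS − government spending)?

Pre-subsidy: 1652 - 9P = -86 + 2P gives P* = 158, x* = 230.
With the rebate, buyers effectively pay Pb = Ps − 88, where Ps is the price sellers receive.
Demand in terms of Ps becomes xd = 1652 − 9(Ps − 88) = 2444 - 9Ps. Setting this equal to supply: 2444 - 9Ps = -86 + 2Ps, so Ps = 230.
Buyers pay Pb = 230 − 88 = 142; x' = -86 + 2·230 = 374.
ΔCS = ½(230 + 374)(158 − 142) = 4832; ΔPS = ½(230 + 374)(230 − 158) = 21744.
Government spending = 88 × 374 = 32912.
Net change = 4832 + 21744 − 32912 = -6336. The loss equals the DWL triangle ½·88·144.

Net change in total surplus = -£6336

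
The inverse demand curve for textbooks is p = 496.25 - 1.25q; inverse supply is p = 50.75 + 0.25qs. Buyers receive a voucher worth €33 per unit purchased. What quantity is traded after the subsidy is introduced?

Pre-subsidy: 496.25 - 1.25q = 50.75 + 0.25q gives q* = 297 and p* = 125.
With the rebate, buyers effectively pay pb = ps − 33, where ps is the price sellers receive.
On the curves, pb = 496.25 - 1.25q and ps = 50.75 + 0.25q; the wedge ps − pb = 33 gives 50.75 + 0.25q − (496.25 - 1.25q) = 33, so q' = 319.
Then pb = 496.25 − 1.25·319 = 97.5 and ps = 50.75 + 0.25·319 = 130.5.

q' = 319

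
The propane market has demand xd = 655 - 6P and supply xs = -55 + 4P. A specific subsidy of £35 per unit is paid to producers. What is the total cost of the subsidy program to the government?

Government cost = £10955

Pre-subsidy: 655 - 6P = -55 + 4P gives P* = 71, x* = 229.
With the subsidy, sellers receive Ps = Pb + 35 for each unit, where Pb is the price buyers pay.
Supply in terms of Pb becomes xs = -55 + 4(Pb + 35) = 85 + 4Pb. Setting this equal to demand: 655 - 6Pb = 85 + 4Pb, so Pb = 57.
Sellers receive Ps = 57 + 35 = 92; x' = 655 − 6·57 = 313.
Government outlay = subsidy × quantity = 35 × 313 = 10955.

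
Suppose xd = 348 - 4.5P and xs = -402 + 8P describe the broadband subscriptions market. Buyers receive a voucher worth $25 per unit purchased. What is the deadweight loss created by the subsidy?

Deadweight loss = $900

Pre-subsidy: 348 - 4.5P = -402 + 8P gives P* = 60, x* = 78.
With the rebate, buyers effectively pay Pb = Ps − 25, where Ps is the price sellers receive.
Demand in terms of Ps becomes xd = 348 − 4.5(Ps − 25) = 460.5 - 4.5Ps. Setting this equal to supply: 460.5 - 4.5Ps = -402 + 8Ps, so Ps = 69.
Buyers pay Pb = 69 − 25 = 44; x' = -402 + 8·69 = 150.
The subsidy expands output by 150 − 78 = 72 past the efficient level; on those units the gap between marginal cost and willingness to pay runs from 0 up to 25.
DWL = ½ × 25 × 72 = 900.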